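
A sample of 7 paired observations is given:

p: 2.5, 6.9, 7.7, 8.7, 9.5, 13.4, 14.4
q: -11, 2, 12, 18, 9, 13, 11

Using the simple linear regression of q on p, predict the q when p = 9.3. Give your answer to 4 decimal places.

n = 7, Σx = 63.1, Σy = 54, Σxy = 653.4, Σx² = 666.01
Sxx = Σx² − (Σx)²/n = 666.01 − 568.801429 = 97.208571
Sxy = Σxy − (Σx)(Σy)/n = 653.4 − 486.771429 = 166.628571
b = Sxy/Sxx = 166.628571/97.208571 = 1.714135
a = ȳ − b·x̄ = 7.714286 − 1.714135·9.014286 = -7.737413
ŷ(9.3) = a + b·9.3 = -7.737413 + 1.714135·9.3 = 8.204038

8.2040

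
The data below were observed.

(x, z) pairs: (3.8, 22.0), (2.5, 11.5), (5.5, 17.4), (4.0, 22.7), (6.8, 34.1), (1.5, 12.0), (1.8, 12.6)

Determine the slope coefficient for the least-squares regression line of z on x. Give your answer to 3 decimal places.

3.586

n = 7, Σx = 25.9, Σy = 132.3, Σxy = 571.41, Σx² = 118.67
Sxx = Σx² − (Σx)²/n = 118.67 − 95.83 = 22.84
Sxy = Σxy − (Σx)(Σy)/n = 571.41 − 489.51 = 81.9
b = Sxy/Sxx = 81.9/22.84 = 3.585814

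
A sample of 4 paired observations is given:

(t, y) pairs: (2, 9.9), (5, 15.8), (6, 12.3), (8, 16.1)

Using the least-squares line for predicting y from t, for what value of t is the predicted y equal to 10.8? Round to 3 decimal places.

n = 4, Σx = 21, Σy = 54.1, Σxy = 301.4, Σx² = 129
Sxx = Σx² − (Σx)²/n = 129 − 110.25 = 18.75
Sxy = Σxy − (Σx)(Σy)/n = 301.4 − 284.025 = 17.375
b = Sxy/Sxx = 17.375/18.75 = 0.926667
a = ȳ − b·x̄ = 13.525 − 0.926667·5.25 = 8.66
Set a + b·x = 10.8: x = (10.8 − 8.66) / 0.926667 = 2.309353

2.309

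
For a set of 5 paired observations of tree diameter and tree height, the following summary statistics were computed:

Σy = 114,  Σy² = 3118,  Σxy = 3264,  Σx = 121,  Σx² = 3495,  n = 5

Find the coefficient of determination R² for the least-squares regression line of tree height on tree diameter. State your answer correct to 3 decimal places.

Sxx = Σx² − (Σx)²/n = 3495 − 2928.2 = 566.8
Sxy = Σxy − (Σx)(Σy)/n = 3264 − 2758.8 = 505.2
Syy = Σy² − (Σy)²/n = 3118 − 2599.2 = 518.8
R² = Sxy²/(Sxx·Syy) = (505.2)²/(566.8·518.8) = 0.867954

0.868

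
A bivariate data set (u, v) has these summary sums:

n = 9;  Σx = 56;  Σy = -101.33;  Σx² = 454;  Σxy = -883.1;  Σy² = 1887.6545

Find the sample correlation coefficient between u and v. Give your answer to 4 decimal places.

Sxx = Σx² − (Σx)²/n = 454 − 348.444444 = 105.555556
Sxy = Σxy − (Σx)(Σy)/n = -883.1 − (-630.497778) = -252.602222
Syy = Σy² − (Σy)²/n = 1887.6545 − 1140.863211 = 746.791289
r = Sxy/√(Sxx·Syy) = -252.602222/√(78827.969383) = -252.602222/280.763191 = -0.899699

-0.8997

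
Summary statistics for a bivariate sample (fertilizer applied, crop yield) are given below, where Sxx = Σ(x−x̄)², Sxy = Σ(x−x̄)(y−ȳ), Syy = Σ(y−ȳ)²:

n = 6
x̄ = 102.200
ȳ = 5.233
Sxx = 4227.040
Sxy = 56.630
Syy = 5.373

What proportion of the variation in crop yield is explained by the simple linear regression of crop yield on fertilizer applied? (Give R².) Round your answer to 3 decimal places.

R² = Sxy²/(Sxx·Syy) = (56.63)²/(4227.04·5.373) = 0.141202

0.141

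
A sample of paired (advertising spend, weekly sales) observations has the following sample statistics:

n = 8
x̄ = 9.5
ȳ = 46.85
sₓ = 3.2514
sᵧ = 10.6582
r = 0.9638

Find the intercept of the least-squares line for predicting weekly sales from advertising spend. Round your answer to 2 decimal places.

b = r · sᵧ/sₓ = 0.9638 · 10.6582/3.2514 = 3.159369
a = ȳ − b·x̄ = 46.85 − 3.159369·9.5 = 16.835992

16.84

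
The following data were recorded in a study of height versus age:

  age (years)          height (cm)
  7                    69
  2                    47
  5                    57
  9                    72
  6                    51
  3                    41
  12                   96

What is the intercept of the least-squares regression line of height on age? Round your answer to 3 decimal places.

n = 7, Σx = 44, Σy = 433, Σxy = 3091, Σx² = 348
Sxx = Σx² − (Σx)²/n = 348 − 276.571429 = 71.428571
Sxy = Σxy − (Σx)(Σy)/n = 3091 − 2721.714286 = 369.285714
b = Sxy/Sxx = 369.285714/71.428571 = 5.17
a = ȳ − b·x̄ = 61.857143 − 5.17·6.285714 = 29.36

29.360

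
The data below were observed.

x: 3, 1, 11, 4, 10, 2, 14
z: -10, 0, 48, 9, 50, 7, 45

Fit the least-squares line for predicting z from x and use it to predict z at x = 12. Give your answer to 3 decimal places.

n = 7, Σx = 45, Σy = 149, Σxy = 1678, Σx² = 447
Sxx = Σx² − (Σx)²/n = 447 − 289.285714 = 157.714286
Sxy = Σxy − (Σx)(Σy)/n = 1678 − 957.857143 = 720.142857
b = Sxy/Sxx = 720.142857/157.714286 = 4.566123
a = ȳ − b·x̄ = 21.285714 − 4.566123·6.428571 = -8.067935
ŷ(12) = a + b·12 = -8.067935 + 4.566123·12 = 46.725543

46.726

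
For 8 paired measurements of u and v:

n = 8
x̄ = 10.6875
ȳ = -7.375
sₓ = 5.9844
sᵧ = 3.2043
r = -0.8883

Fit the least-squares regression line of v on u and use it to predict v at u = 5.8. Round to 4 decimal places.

b = r · sᵧ/sₓ = -0.8883 · 3.2043/5.9844 = -0.475633
a = ȳ − b·x̄ = -7.375 − (-0.475633)·10.6875 = -2.291670
ŷ(5.8) = a + b·5.8 = -2.291670 + (-0.475633)·5.8 = -5.050342

-5.0503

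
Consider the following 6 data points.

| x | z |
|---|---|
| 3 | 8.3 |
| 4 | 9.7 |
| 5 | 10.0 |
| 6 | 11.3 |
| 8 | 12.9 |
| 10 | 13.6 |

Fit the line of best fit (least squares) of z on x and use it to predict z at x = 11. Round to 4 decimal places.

14.7755

n = 6, Σx = 36, Σy = 65.8, Σxy = 420.7, Σx² = 250
Sxx = Σx² − (Σx)²/n = 250 − 216 = 34
Sxy = Σxy − (Σx)(Σy)/n = 420.7 − 394.8 = 25.9
b = Sxy/Sxx = 25.9/34 = 0.761765
a = ȳ − b·x̄ = 10.966667 − 0.761765·6 = 6.396078
ŷ(11) = a + b·11 = 6.396078 + 0.761765·11 = 14.775490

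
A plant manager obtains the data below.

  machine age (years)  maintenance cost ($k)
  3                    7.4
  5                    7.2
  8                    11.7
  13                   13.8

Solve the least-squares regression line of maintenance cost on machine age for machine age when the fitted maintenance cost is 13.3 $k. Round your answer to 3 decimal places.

n = 4, Σx = 29, Σy = 40.1, Σxy = 331.2, Σx² = 267
Sxx = Σx² − (Σx)²/n = 267 − 210.25 = 56.75
Sxy = Σxy − (Σx)(Σy)/n = 331.2 − 290.725 = 40.475
b = Sxy/Sxx = 40.475/56.75 = 0.713216
a = ȳ − b·x̄ = 10.025 − 0.713216·7.25 = 4.854185
Set a + b·x = 13.3: x = (13.3 − 4.854185) / 0.713216 = 11.841878

11.842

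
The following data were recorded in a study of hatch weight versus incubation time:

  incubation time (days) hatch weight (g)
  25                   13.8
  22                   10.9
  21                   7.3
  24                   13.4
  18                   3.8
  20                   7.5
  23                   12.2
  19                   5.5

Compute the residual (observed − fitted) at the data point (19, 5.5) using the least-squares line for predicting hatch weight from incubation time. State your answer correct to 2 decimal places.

-0.01

n = 8, Σx = 172, Σy = 74.4, Σxy = 1663.2, Σx² = 3740
Sxx = Σx² − (Σx)²/n = 3740 − 3698 = 42
Sxy = Σxy − (Σx)(Σy)/n = 1663.2 − 1599.6 = 63.6
b = Sxy/Sxx = 63.6/42 = 1.514286
a = ȳ − b·x̄ = 9.3 − 1.514286·21.5 = -23.257143
ŷ(19) = -23.257143 + 1.514286·19 = 5.514286
residual = y − ŷ = 5.5 − 5.514286 = -0.014286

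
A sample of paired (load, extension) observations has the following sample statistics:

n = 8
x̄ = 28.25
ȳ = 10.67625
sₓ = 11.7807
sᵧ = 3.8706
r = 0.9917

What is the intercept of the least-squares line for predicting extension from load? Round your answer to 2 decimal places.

1.47

b = r · sᵧ/sₓ = 0.9917 · 3.8706/11.7807 = 0.325827
a = ȳ − b·x̄ = 10.67625 − 0.325827·28.25 = 1.471628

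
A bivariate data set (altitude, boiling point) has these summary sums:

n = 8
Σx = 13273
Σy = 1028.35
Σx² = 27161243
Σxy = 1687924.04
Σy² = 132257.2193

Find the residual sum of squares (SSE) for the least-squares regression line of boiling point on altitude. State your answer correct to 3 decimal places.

4.543

Sxx = Σx² − (Σx)²/n = 27161243 − 22021566.125 = 5139676.875
Sxy = Σxy − (Σx)(Σy)/n = 1687924.04 − 1706161.19375 = -18237.15375
Syy = Σy² − (Σy)²/n = 132257.2193 − 132187.965312 = 69.253987
b = Sxy/Sxx = -18237.15375/5139676.875 = -0.003548
SSE = Syy − b·Sxy = 69.253987 − (-0.003548)·(-18237.15375) = 4.542959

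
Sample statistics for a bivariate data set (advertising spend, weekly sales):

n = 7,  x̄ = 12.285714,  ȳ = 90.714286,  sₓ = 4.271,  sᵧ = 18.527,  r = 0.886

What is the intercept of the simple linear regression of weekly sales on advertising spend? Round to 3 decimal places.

b = r · sᵧ/sₓ = 0.886 · 18.527/4.271 = 3.843344
a = ȳ − b·x̄ = 90.714286 − 3.843344·12.285714 = 43.496061

43.496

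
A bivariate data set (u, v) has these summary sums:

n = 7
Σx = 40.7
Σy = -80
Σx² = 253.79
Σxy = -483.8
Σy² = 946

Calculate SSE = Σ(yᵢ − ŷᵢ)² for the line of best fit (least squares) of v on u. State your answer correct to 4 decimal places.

Sxx = Σx² − (Σx)²/n = 253.79 − 236.641429 = 17.148571
Sxy = Σxy − (Σx)(Σy)/n = -483.8 − (-465.142857) = -18.657143
Syy = Σy² − (Σy)²/n = 946 − 914.285714 = 31.714286
b = Sxy/Sxx = -18.657143/17.148571 = -1.087971
SSE = Syy − b·Sxy = 31.714286 − (-1.087971)·(-18.657143) = 11.415861

11.4159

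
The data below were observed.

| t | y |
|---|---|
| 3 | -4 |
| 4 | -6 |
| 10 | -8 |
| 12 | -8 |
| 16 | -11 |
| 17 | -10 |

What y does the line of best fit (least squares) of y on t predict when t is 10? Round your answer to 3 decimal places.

n = 6, Σx = 62, Σy = -47, Σxy = -558, Σx² = 814
Sxx = Σx² − (Σx)²/n = 814 − 640.666667 = 173.333333
Sxy = Σxy − (Σx)(Σy)/n = -558 − (-485.666667) = -72.333333
b = Sxy/Sxx = -72.333333/173.333333 = -0.417308
a = ȳ − b·x̄ = -7.833333 − (-0.417308)·10.333333 = -3.521154
ŷ(10) = a + b·10 = -3.521154 + (-0.417308)·10 = -7.694231

-7.694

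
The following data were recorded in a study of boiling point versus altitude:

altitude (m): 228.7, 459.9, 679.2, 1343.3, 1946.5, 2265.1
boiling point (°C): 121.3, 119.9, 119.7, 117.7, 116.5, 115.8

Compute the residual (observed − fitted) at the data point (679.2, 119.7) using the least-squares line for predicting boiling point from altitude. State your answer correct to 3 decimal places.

n = 6, Σx = 6922.7, Σy = 710.9, Σxy = 811355.8, Σx² = 11449119.49
Sxx = Σx² − (Σx)²/n = 11449119.49 − 7987295.881667 = 3461823.608333
Sxy = Σxy − (Σx)(Σy)/n = 811355.8 − 820224.571667 = -8868.771667
b = Sxy/Sxx = -8868.771667/3461823.608333 = -0.002562
a = ȳ − b·x̄ = 118.483333 − (-0.002562)·1153.783333 = 121.439186
ŷ(679.2) = 121.439186 + (-0.002562)·679.2 = 119.699158
residual = y − ŷ = 119.7 − 119.699158 = 0.000842

0.001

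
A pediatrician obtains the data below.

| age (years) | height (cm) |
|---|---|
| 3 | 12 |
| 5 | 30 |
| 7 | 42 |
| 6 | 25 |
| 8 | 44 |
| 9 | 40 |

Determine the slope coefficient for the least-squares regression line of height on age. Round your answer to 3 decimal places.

5.129

n = 6, Σx = 38, Σy = 193, Σxy = 1342, Σx² = 264
Sxx = Σx² − (Σx)²/n = 264 − 240.666667 = 23.333333
Sxy = Σxy − (Σx)(Σy)/n = 1342 − 1222.333333 = 119.666667
b = Sxy/Sxx = 119.666667/23.333333 = 5.128571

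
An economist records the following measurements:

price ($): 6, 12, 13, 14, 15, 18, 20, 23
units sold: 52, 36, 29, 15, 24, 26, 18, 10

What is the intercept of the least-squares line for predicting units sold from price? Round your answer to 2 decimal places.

n = 8, Σx = 121, Σy = 210, Σxy = 2749, Σx² = 2023
Sxx = Σx² − (Σx)²/n = 2023 − 1830.125 = 192.875
Sxy = Σxy − (Σx)(Σy)/n = 2749 − 3176.25 = -427.25
b = Sxy/Sxx = -427.25/192.875 = -2.215165
a = ȳ − b·x̄ = 26.25 − (-2.215165)·15.125 = 59.754375

59.75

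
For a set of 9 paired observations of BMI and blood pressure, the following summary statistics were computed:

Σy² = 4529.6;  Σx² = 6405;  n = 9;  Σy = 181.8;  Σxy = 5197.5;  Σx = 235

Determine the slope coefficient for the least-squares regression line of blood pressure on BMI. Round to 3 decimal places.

Sxx = Σx² − (Σx)²/n = 6405 − 6136.111111 = 268.888889
Sxy = Σxy − (Σx)(Σy)/n = 5197.5 − 4747 = 450.5
b = Sxy/Sxx = 450.5/268.888889 = 1.675413

1.675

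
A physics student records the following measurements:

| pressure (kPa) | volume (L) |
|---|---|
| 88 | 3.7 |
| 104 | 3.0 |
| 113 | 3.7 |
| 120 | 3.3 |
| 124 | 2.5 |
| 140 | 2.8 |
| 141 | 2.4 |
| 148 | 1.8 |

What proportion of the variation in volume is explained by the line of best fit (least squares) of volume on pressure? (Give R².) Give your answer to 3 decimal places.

n = 8, Σx = 978, Σy = 23.2, Σxy = 2758.5, Σx² = 122490, Σy² = 70.36
Sxx = Σx² − (Σx)²/n = 122490 − 119560.5 = 2929.5
Sxy = Σxy − (Σx)(Σy)/n = 2758.5 − 2836.2 = -77.7
Syy = Σy² − (Σy)²/n = 70.36 − 67.28 = 3.08
R² = Sxy²/(Sxx·Syy) = (-77.7)²/(2929.5·3.08) = 0.669110

0.669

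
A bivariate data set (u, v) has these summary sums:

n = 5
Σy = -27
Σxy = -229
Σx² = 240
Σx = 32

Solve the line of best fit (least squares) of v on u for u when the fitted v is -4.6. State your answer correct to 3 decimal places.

Sxx = Σx² − (Σx)²/n = 240 − 204.8 = 35.2
Sxy = Σxy − (Σx)(Σy)/n = -229 − (-172.8) = -56.2
b = Sxy/Sxx = -56.2/35.2 = -1.596591
a = ȳ − b·x̄ = -5.4 − (-1.596591)·6.4 = 4.818182
Set a + b·x = -4.6: x = (-4.6 − 4.818182) / (-1.596591) = 5.898932

5.899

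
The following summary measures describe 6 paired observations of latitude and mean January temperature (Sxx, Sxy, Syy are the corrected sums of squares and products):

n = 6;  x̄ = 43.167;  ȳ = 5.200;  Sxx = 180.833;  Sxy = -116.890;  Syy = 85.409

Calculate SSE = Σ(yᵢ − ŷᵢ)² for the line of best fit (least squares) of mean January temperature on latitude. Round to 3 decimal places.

9.852

b = Sxy/Sxx = -116.89/180.833 = -0.646398
SSE = Syy − b·Sxy = 85.409 − (-0.646398)·(-116.89) = 9.851596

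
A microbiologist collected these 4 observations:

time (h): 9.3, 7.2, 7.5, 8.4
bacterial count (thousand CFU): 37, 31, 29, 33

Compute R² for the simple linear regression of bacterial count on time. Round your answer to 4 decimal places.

n = 4, Σx = 32.4, Σy = 130, Σxy = 1062, Σx² = 265.14, Σy² = 4260
Sxx = Σx² − (Σx)²/n = 265.14 − 262.44 = 2.7
Sxy = Σxy − (Σx)(Σy)/n = 1062 − 1053 = 9
Syy = Σy² − (Σy)²/n = 4260 − 4225 = 35
R² = Sxy²/(Sxx·Syy) = (9)²/(2.7·35) = 0.857143

0.8571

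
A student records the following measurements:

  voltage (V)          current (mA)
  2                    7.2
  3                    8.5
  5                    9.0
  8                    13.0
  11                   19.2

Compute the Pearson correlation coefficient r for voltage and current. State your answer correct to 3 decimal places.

0.970

n = 5, Σx = 29, Σy = 56.9, Σxy = 400.1, Σx² = 223, Σy² = 742.73
Sxx = Σx² − (Σx)²/n = 223 − 168.2 = 54.8
Sxy = Σxy − (Σx)(Σy)/n = 400.1 − 330.02 = 70.08
Syy = Σy² − (Σy)²/n = 742.73 − 647.522 = 95.208
r = Sxy/√(Sxx·Syy) = 70.08/√(5217.3984) = 70.08/72.231561 = 0.970213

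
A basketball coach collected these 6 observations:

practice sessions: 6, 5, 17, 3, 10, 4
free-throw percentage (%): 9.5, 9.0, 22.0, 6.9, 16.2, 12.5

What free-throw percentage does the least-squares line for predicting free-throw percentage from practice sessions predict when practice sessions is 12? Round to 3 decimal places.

n = 6, Σx = 45, Σy = 76.1, Σxy = 708.7, Σx² = 475
Sxx = Σx² − (Σx)²/n = 475 − 337.5 = 137.5
Sxy = Σxy − (Σx)(Σy)/n = 708.7 − 570.75 = 137.95
b = Sxy/Sxx = 137.95/137.5 = 1.003273
a = ȳ − b·x̄ = 12.683333 − 1.003273·7.5 = 5.158788
ŷ(12) = a + b·12 = 5.158788 + 1.003273·12 = 17.198061

17.198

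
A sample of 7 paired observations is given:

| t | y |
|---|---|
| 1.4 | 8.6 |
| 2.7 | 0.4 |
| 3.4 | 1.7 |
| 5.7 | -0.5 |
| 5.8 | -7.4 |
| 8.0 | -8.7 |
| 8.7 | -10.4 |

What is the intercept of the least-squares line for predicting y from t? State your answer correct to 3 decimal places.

n = 7, Σx = 35.7, Σy = -16.3, Σxy = -186.95, Σx² = 226.63
Sxx = Σx² − (Σx)²/n = 226.63 − 182.07 = 44.56
Sxy = Σxy − (Σx)(Σy)/n = -186.95 − (-83.13) = -103.82
b = Sxy/Sxx = -103.82/44.56 = -2.329892
a = ȳ − b·x̄ = -2.328571 − (-2.329892)·5.1 = 9.553879

9.554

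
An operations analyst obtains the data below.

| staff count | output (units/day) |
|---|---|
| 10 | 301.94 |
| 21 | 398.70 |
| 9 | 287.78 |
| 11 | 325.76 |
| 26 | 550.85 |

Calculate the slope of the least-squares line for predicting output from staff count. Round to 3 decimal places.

13.577

n = 5, Σx = 77, Σy = 1865.03, Σxy = 31887.58, Σx² = 1419
Sxx = Σx² − (Σx)²/n = 1419 − 1185.8 = 233.2
Sxy = Σxy − (Σx)(Σy)/n = 31887.58 − 28721.462 = 3166.118
b = Sxy/Sxx = 3166.118/233.2 = 13.576835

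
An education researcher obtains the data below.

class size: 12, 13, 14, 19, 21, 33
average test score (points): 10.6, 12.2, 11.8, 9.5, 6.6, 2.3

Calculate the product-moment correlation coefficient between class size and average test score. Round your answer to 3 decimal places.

-0.965

n = 6, Σx = 112, Σy = 53, Σxy = 846, Σx² = 2400, Σy² = 539.54
Sxx = Σx² − (Σx)²/n = 2400 − 2090.666667 = 309.333333
Sxy = Σxy − (Σx)(Σy)/n = 846 − 989.333333 = -143.333333
Syy = Σy² − (Σy)²/n = 539.54 − 468.166667 = 71.373333
r = Sxy/√(Sxx·Syy) = -143.333333/√(22078.151111) = -143.333333/148.587184 = -0.964641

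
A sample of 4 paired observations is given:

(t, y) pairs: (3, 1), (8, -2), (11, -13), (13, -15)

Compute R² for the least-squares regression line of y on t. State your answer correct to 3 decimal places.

n = 4, Σx = 35, Σy = -29, Σxy = -351, Σx² = 363, Σy² = 399
Sxx = Σx² − (Σx)²/n = 363 − 306.25 = 56.75
Sxy = Σxy − (Σx)(Σy)/n = -351 − (-253.75) = -97.25
Syy = Σy² − (Σy)²/n = 399 − 210.25 = 188.75
R² = Sxy²/(Sxx·Syy) = (-97.25)²/(56.75·188.75) = 0.882930

0.883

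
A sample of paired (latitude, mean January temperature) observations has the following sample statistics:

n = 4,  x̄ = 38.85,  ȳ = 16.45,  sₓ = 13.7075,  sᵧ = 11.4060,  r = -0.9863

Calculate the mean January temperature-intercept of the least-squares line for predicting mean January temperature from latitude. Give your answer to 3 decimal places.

48.334

b = r · sᵧ/sₓ = -0.9863 · 11.406/13.7075 = -0.820699
a = ȳ − b·x̄ = 16.45 − (-0.820699)·38.85 = 48.334174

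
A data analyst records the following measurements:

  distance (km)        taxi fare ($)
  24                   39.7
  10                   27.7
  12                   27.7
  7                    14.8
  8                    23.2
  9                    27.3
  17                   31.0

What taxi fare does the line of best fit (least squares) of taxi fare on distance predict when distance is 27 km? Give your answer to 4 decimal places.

43.4625

n = 7, Σx = 87, Σy = 191.4, Σxy = 2624.1, Σx² = 1303
Sxx = Σx² − (Σx)²/n = 1303 − 1081.285714 = 221.714286
Sxy = Σxy − (Σx)(Σy)/n = 2624.1 − 2378.828571 = 245.271429
b = Sxy/Sxx = 245.271429/221.714286 = 1.10625
a = ȳ − b·x̄ = 27.342857 − 1.10625·12.428571 = 13.59375
ŷ(27) = a + b·27 = 13.59375 + 1.10625·27 = 43.4625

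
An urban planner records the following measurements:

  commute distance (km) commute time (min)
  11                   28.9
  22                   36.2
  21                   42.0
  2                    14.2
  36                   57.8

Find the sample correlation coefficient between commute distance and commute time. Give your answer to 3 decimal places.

n = 5, Σx = 92, Σy = 179.1, Σxy = 4105.5, Σx² = 2346, Σy² = 7452.13
Sxx = Σx² − (Σx)²/n = 2346 − 1692.8 = 653.2
Sxy = Σxy − (Σx)(Σy)/n = 4105.5 − 3295.44 = 810.06
Syy = Σy² − (Σy)²/n = 7452.13 − 6415.362 = 1036.768
r = Sxy/√(Sxx·Syy) = 810.06/√(677216.8576) = 810.06/822.931867 = 0.984359

0.984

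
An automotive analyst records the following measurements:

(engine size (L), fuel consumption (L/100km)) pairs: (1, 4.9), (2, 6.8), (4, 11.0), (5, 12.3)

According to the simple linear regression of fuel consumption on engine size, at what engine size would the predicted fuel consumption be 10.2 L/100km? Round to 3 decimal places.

3.763

n = 4, Σx = 12, Σy = 35, Σxy = 124, Σx² = 46
Sxx = Σx² − (Σx)²/n = 46 − 36 = 10
Sxy = Σxy − (Σx)(Σy)/n = 124 − 105 = 19
b = Sxy/Sxx = 19/10 = 1.9
a = ȳ − b·x̄ = 8.75 − 1.9·3 = 3.05
Set a + b·x = 10.2: x = (10.2 − 3.05) / 1.9 = 3.763158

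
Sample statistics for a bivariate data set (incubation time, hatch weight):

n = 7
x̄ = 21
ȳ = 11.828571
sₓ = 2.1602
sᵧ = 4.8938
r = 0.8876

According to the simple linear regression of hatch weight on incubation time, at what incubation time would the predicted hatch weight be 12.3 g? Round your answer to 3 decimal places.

b = r · sᵧ/sₓ = 0.8876 · 4.8938/2.1602 = 2.010803
a = ȳ − b·x̄ = 11.828571 − 2.010803·21 = -30.398294
Set a + b·x = 12.3: x = (12.3 − (-30.398294)) / 2.010803 = 21.234448

21.234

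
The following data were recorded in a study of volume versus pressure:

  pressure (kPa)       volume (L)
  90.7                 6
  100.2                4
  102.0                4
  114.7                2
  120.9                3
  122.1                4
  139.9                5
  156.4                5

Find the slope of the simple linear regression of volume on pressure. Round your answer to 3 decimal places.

0.003

n = 8, Σx = 946.9, Σy = 33, Σxy = 3915, Σx² = 115384.81
Sxx = Σx² − (Σx)²/n = 115384.81 − 112077.45125 = 3307.35875
Sxy = Σxy − (Σx)(Σy)/n = 3915 − 3905.9625 = 9.0375
b = Sxy/Sxx = 9.0375/3307.35875 = 0.002733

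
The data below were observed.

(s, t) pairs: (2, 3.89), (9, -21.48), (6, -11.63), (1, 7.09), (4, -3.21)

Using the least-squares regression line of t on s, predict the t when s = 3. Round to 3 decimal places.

0.015

n = 5, Σx = 22, Σy = -25.34, Σxy = -261.07, Σx² = 138
Sxx = Σx² − (Σx)²/n = 138 − 96.8 = 41.2
Sxy = Σxy − (Σx)(Σy)/n = -261.07 − (-111.496) = -149.574
b = Sxy/Sxx = -149.574/41.2 = -3.630437
a = ȳ − b·x̄ = -5.068 − (-3.630437)·4.4 = 10.905922
ŷ(3) = a + b·3 = 10.905922 + (-3.630437)·3 = 0.014612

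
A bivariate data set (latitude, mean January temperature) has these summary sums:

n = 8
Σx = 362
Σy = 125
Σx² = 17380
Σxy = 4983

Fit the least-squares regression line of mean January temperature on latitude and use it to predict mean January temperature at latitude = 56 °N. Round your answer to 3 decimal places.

8.384

Sxx = Σx² − (Σx)²/n = 17380 − 16380.5 = 999.5
Sxy = Σxy − (Σx)(Σy)/n = 4983 − 5656.25 = -673.25
b = Sxy/Sxx = -673.25/999.5 = -0.673587
a = ȳ − b·x̄ = 15.625 − (-0.673587)·45.25 = 46.104802
ŷ(56) = a + b·56 = 46.104802 + (-0.673587)·56 = 8.383942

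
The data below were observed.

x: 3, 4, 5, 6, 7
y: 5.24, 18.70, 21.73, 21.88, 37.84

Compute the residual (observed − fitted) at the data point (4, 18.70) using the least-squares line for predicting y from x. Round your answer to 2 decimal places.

4.46

n = 5, Σx = 25, Σy = 105.39, Σxy = 595.33, Σx² = 135
Sxx = Σx² − (Σx)²/n = 135 − 125 = 10
Sxy = Σxy − (Σx)(Σy)/n = 595.33 − 526.95 = 68.38
b = Sxy/Sxx = 68.38/10 = 6.838
a = ȳ − b·x̄ = 21.078 − 6.838·5 = -13.112
ŷ(4) = -13.112 + 6.838·4 = 14.24
residual = y − ŷ = 18.70 − 14.24 = 4.46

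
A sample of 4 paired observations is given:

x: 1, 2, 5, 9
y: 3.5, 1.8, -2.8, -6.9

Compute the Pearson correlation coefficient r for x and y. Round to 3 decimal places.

-0.994

n = 4, Σx = 17, Σy = -4.4, Σxy = -69, Σx² = 111, Σy² = 70.94
Sxx = Σx² − (Σx)²/n = 111 − 72.25 = 38.75
Sxy = Σxy − (Σx)(Σy)/n = -69 − (-18.7) = -50.3
Syy = Σy² − (Σy)²/n = 70.94 − 4.84 = 66.1
r = Sxy/√(Sxx·Syy) = -50.3/√(2561.375) = -50.3/50.610029 = -0.993874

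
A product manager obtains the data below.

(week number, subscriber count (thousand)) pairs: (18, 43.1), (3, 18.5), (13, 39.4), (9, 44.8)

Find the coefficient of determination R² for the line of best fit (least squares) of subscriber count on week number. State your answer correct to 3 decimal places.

n = 4, Σx = 43, Σy = 145.8, Σxy = 1746.7, Σx² = 583, Σy² = 5759.26
Sxx = Σx² − (Σx)²/n = 583 − 462.25 = 120.75
Sxy = Σxy − (Σx)(Σy)/n = 1746.7 − 1567.35 = 179.35
Syy = Σy² − (Σy)²/n = 5759.26 − 5314.41 = 444.85
R² = Sxy²/(Sxx·Syy) = (179.35)²/(120.75·444.85) = 0.598828

0.599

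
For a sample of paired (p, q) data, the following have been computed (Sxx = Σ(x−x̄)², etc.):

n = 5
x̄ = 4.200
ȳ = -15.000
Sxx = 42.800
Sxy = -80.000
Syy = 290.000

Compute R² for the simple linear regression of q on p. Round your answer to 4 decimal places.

0.5156

R² = Sxy²/(Sxx·Syy) = (-80)²/(42.8·290) = 0.515630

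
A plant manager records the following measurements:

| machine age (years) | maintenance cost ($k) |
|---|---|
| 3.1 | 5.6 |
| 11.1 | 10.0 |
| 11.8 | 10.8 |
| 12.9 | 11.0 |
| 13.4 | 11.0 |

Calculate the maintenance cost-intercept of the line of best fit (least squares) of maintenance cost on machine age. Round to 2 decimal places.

3.96

n = 5, Σx = 52.3, Σy = 48.4, Σxy = 545.1, Σx² = 618.03
Sxx = Σx² − (Σx)²/n = 618.03 − 547.058 = 70.972
Sxy = Σxy − (Σx)(Σy)/n = 545.1 − 506.264 = 38.836
b = Sxy/Sxx = 38.836/70.972 = 0.547202
a = ȳ − b·x̄ = 9.68 − 0.547202·10.46 = 3.956270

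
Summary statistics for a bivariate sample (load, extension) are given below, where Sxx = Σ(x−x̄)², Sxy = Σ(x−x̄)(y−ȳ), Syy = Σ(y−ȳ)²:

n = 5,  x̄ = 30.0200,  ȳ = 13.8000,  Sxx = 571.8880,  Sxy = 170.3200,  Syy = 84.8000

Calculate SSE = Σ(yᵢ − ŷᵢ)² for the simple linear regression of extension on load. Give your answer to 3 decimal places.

34.075

b = Sxy/Sxx = 170.32/571.888 = 0.297821
SSE = Syy − b·Sxy = 84.8 − 0.297821·170.32 = 34.075204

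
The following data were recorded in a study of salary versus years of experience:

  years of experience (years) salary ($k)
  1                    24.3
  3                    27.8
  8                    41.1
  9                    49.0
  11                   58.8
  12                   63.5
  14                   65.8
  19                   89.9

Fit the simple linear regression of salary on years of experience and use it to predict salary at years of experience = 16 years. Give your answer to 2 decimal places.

n = 8, Σx = 77, Σy = 420.2, Σxy = 4915.6, Σx² = 977
Sxx = Σx² − (Σx)²/n = 977 − 741.125 = 235.875
Sxy = Σxy − (Σx)(Σy)/n = 4915.6 − 4044.425 = 871.175
b = Sxy/Sxx = 871.175/235.875 = 3.693376
a = ȳ − b·x̄ = 52.525 − 3.693376·9.625 = 16.976259
ŷ(16) = a + b·16 = 16.976259 + 3.693376·16 = 76.070270

76.07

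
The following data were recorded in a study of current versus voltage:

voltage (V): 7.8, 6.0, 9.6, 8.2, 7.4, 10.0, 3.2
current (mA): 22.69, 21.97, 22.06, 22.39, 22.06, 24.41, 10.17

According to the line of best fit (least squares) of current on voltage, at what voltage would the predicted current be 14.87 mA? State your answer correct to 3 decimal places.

n = 7, Σx = 52.2, Σy = 145.75, Σxy = 1144.064, Σx² = 421.24
Sxx = Σx² − (Σx)²/n = 421.24 − 389.262857 = 31.977143
Sxy = Σxy − (Σx)(Σy)/n = 1144.064 − 1086.878571 = 57.185429
b = Sxy/Sxx = 57.185429/31.977143 = 1.788322
a = ȳ − b·x̄ = 20.821429 − 1.788322·7.457143 = 7.485656
Set a + b·x = 14.87: x = (14.87 − 7.485656) / 1.788322 = 4.129203

4.129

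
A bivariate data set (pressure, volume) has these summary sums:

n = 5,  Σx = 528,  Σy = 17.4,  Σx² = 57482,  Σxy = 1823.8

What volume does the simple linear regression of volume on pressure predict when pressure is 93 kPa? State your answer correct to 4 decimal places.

Sxx = Σx² − (Σx)²/n = 57482 − 55756.8 = 1725.2
Sxy = Σxy − (Σx)(Σy)/n = 1823.8 − 1837.44 = -13.64
b = Sxy/Sxx = -13.64/1725.2 = -0.007906
a = ȳ − b·x̄ = 3.48 − (-0.007906)·105.6 = 4.314908
ŷ(93) = a + b·93 = 4.314908 + (-0.007906)·93 = 3.579620

3.5796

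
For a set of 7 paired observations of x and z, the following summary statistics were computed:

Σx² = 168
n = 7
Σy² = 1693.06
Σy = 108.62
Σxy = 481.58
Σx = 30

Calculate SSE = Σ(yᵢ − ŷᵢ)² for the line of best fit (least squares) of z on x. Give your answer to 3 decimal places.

Sxx = Σx² − (Σx)²/n = 168 − 128.571429 = 39.428571
Sxy = Σxy − (Σx)(Σy)/n = 481.58 − 465.514286 = 16.065714
Syy = Σy² − (Σy)²/n = 1693.06 − 1685.472057 = 7.587943
b = Sxy/Sxx = 16.065714/39.428571 = 0.407464
SSE = Syy − b·Sxy = 7.587943 − 0.407464·16.065714 = 1.041746

1.042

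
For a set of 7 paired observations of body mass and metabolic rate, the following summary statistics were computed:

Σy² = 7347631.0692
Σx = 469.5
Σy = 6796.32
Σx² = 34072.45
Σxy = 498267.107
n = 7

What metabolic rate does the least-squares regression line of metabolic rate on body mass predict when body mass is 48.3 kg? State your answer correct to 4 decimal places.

Sxx = Σx² − (Σx)²/n = 34072.45 − 31490.035714 = 2582.414286
Sxy = Σxy − (Σx)(Σy)/n = 498267.107 − 455838.891429 = 42428.215571
b = Sxy/Sxx = 42428.215571/2582.414286 = 16.429670
a = ȳ − b·x̄ = 970.902857 − 16.429670·67.071429 = -131.058608
ŷ(48.3) = a + b·48.3 = -131.058608 + 16.429670·48.3 = 662.494473

662.4945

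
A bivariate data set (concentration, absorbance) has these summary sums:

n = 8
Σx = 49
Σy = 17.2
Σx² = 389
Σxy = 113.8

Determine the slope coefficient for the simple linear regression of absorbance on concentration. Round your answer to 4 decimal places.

Sxx = Σx² − (Σx)²/n = 389 − 300.125 = 88.875
Sxy = Σxy − (Σx)(Σy)/n = 113.8 − 105.35 = 8.45
b = Sxy/Sxx = 8.45/88.875 = 0.095077

0.0951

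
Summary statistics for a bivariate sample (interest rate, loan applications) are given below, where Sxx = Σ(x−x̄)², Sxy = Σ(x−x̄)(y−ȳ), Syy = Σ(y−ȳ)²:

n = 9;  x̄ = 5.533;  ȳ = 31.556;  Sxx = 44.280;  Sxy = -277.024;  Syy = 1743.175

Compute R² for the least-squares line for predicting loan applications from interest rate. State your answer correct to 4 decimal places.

R² = Sxy²/(Sxx·Syy) = (-277.024)²/(44.28·1743.175) = 0.994228

0.9942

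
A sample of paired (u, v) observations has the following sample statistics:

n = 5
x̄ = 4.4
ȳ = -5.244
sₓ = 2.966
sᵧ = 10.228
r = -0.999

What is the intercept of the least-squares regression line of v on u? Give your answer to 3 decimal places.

b = r · sᵧ/sₓ = -0.999 · 10.228/2.966 = -3.444967
a = ȳ − b·x̄ = -5.244 − (-3.444967)·4.4 = 9.913855

9.914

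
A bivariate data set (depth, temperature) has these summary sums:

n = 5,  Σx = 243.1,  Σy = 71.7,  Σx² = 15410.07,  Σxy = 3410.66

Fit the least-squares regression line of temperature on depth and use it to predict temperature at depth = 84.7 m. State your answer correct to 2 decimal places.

Sxx = Σx² − (Σx)²/n = 15410.07 − 11819.522 = 3590.548
Sxy = Σxy − (Σx)(Σy)/n = 3410.66 − 3486.054 = -75.394
b = Sxy/Sxx = -75.394/3590.548 = -0.020998
a = ȳ − b·x̄ = 14.34 − (-0.020998)·48.62 = 15.360918
ŷ(84.7) = a + b·84.7 = 15.360918 + (-0.020998)·84.7 = 13.582395

13.58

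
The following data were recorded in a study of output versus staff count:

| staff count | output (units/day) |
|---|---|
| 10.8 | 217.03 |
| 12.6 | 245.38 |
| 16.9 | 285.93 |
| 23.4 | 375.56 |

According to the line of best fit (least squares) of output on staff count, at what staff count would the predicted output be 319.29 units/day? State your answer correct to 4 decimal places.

19.0403

n = 4, Σx = 63.7, Σy = 1123.9, Σxy = 19056.033, Σx² = 1108.57
Sxx = Σx² − (Σx)²/n = 1108.57 − 1014.4225 = 94.1475
Sxy = Σxy − (Σx)(Σy)/n = 19056.033 − 17898.1075 = 1157.9255
b = Sxy/Sxx = 1157.9255/94.1475 = 12.299057
a = ȳ − b·x̄ = 280.975 − 12.299057·15.925 = 85.112512
Set a + b·x = 319.29: x = (319.29 − 85.112512) / 12.299057 = 19.040279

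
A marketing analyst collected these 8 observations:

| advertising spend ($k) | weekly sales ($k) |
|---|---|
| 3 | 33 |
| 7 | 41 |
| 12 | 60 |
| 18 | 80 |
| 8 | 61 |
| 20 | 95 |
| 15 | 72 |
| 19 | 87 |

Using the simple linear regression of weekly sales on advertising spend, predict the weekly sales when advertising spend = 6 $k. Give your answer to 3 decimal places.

n = 8, Σx = 102, Σy = 529, Σxy = 7667, Σx² = 1576
Sxx = Σx² − (Σx)²/n = 1576 − 1300.5 = 275.5
Sxy = Σxy − (Σx)(Σy)/n = 7667 − 6744.75 = 922.25
b = Sxy/Sxx = 922.25/275.5 = 3.347550
a = ȳ − b·x̄ = 66.125 − 3.347550·12.75 = 23.443739
ŷ(6) = a + b·6 = 23.443739 + 3.347550·6 = 43.529038

43.529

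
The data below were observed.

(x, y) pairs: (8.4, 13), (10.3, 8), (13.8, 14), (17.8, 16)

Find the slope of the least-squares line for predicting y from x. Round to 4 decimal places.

0.5500

n = 4, Σx = 50.3, Σy = 51, Σxy = 669.6, Σx² = 683.93
Sxx = Σx² − (Σx)²/n = 683.93 − 632.5225 = 51.4075
Sxy = Σxy − (Σx)(Σy)/n = 669.6 − 641.325 = 28.275
b = Sxy/Sxx = 28.275/51.4075 = 0.550017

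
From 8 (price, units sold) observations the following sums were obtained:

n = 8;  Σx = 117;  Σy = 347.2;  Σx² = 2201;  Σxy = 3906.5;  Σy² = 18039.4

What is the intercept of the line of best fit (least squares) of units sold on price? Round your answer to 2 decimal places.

Sxx = Σx² − (Σx)²/n = 2201 − 1711.125 = 489.875
Sxy = Σxy − (Σx)(Σy)/n = 3906.5 − 5077.8 = -1171.3
b = Sxy/Sxx = -1171.3/489.875 = -2.391018
a = ȳ − b·x̄ = 43.4 − (-2.391018)·14.625 = 78.368640

78.37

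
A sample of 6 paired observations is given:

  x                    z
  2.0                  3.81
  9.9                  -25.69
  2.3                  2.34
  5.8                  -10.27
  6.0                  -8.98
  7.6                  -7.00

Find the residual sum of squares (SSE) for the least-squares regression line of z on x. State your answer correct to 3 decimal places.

n = 6, Σx = 33.6, Σy = -45.79, Σxy = -407.975, Σx² = 234.7, Σy² = 915.0811
Sxx = Σx² − (Σx)²/n = 234.7 − 188.16 = 46.54
Sxy = Σxy − (Σx)(Σy)/n = -407.975 − (-256.424) = -151.551
Syy = Σy² − (Σy)²/n = 915.0811 − 349.454017 = 565.627083
b = Sxy/Sxx = -151.551/46.54 = -3.256360
SSE = Syy − b·Sxy = 565.627083 − (-3.256360)·(-151.551) = 72.122451

72.122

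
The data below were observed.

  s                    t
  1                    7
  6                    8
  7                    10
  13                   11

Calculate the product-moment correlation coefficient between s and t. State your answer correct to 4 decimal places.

0.9269

n = 4, Σx = 27, Σy = 36, Σxy = 268, Σx² = 255, Σy² = 334
Sxx = Σx² − (Σx)²/n = 255 − 182.25 = 72.75
Sxy = Σxy − (Σx)(Σy)/n = 268 − 243 = 25
Syy = Σy² − (Σy)²/n = 334 − 324 = 10
r = Sxy/√(Sxx·Syy) = 25/√(727.5) = 25/26.972208 = 0.926880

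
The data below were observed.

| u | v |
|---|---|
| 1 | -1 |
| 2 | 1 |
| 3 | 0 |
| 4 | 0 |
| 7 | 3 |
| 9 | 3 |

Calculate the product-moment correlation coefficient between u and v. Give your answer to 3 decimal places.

0.893

n = 6, Σx = 26, Σy = 6, Σxy = 49, Σx² = 160, Σy² = 20
Sxx = Σx² − (Σx)²/n = 160 − 112.666667 = 47.333333
Sxy = Σxy − (Σx)(Σy)/n = 49 − 26 = 23
Syy = Σy² − (Σy)²/n = 20 − 6 = 14
r = Sxy/√(Sxx·Syy) = 23/√(662.666667) = 23/25.742313 = 0.893471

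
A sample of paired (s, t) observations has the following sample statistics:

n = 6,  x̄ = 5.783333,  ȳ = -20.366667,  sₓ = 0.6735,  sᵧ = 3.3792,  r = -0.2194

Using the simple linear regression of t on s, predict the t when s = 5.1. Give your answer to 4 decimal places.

b = r · sᵧ/sₓ = -0.2194 · 3.3792/0.6735 = -1.100811
a = ȳ − b·x̄ = -20.366667 − (-1.100811)·5.783333 = -14.000308
ŷ(5.1) = a + b·5.1 = -14.000308 + (-1.100811)·5.1 = -19.614446

-19.6144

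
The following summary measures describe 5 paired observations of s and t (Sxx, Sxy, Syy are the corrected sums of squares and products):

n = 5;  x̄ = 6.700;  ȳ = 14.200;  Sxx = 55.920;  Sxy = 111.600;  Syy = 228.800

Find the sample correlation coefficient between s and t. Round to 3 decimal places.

0.987

r = Sxy/√(Sxx·Syy) = 111.6/√(12794.496) = 111.6/113.112758 = 0.986626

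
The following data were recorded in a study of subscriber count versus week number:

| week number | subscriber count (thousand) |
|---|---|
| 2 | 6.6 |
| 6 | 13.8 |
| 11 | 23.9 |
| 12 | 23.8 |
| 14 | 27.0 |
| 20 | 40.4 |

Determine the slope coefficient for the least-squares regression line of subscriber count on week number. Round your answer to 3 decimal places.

n = 6, Σx = 65, Σy = 135.5, Σxy = 1830.5, Σx² = 901
Sxx = Σx² − (Σx)²/n = 901 − 704.166667 = 196.833333
Sxy = Σxy − (Σx)(Σy)/n = 1830.5 − 1467.916667 = 362.583333
b = Sxy/Sxx = 362.583333/196.833333 = 1.842083

1.842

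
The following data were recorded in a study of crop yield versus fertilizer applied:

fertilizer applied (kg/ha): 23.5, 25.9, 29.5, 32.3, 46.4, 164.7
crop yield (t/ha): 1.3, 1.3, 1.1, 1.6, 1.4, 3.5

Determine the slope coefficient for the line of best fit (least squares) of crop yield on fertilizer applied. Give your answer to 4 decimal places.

0.0160

n = 6, Σx = 322.3, Σy = 10.2, Σxy = 789.76, Σx² = 32415.65
Sxx = Σx² − (Σx)²/n = 32415.65 − 17312.881667 = 15102.768333
Sxy = Σxy − (Σx)(Σy)/n = 789.76 − 547.91 = 241.85
b = Sxy/Sxx = 241.85/15102.768333 = 0.016014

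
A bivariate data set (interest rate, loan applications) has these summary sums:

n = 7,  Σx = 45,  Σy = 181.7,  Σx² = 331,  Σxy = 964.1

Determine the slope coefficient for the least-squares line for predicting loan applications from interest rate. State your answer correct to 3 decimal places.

Sxx = Σx² − (Σx)²/n = 331 − 289.285714 = 41.714286
Sxy = Σxy − (Σx)(Σy)/n = 964.1 − 1168.071429 = -203.971429
b = Sxy/Sxx = -203.971429/41.714286 = -4.889726

-4.890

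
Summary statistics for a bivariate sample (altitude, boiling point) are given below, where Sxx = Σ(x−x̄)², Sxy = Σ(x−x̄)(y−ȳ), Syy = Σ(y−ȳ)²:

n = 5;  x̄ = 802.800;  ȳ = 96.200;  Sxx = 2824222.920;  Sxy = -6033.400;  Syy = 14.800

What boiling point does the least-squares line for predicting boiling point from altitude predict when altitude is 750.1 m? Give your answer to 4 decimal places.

96.3126

b = Sxy/Sxx = -6033.4/2824222.92 = -0.002136
a = ȳ − b·x̄ = 96.2 − (-0.002136)·802.8 = 97.915025
ŷ(750.1) = a + b·750.1 = 97.915025 + (-0.002136)·750.1 = 96.312583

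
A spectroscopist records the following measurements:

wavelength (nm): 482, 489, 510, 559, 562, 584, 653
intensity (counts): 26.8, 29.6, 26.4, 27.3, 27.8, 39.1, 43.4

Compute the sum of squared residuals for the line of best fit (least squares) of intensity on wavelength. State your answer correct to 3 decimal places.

n = 7, Σx = 3839, Σy = 220.4, Σxy = 122914.9, Σx² = 2127335, Σy² = 7221.86
Sxx = Σx² − (Σx)²/n = 2127335 − 2105417.285714 = 21917.714286
Sxy = Σxy − (Σx)(Σy)/n = 122914.9 − 120873.657143 = 2041.242857
Syy = Σy² − (Σy)²/n = 7221.86 − 6939.451429 = 282.408571
b = Sxy/Sxx = 2041.242857/21917.714286 = 0.093132
SSE = Syy − b·Sxy = 282.408571 − 0.093132·2041.242857 = 92.303328

92.303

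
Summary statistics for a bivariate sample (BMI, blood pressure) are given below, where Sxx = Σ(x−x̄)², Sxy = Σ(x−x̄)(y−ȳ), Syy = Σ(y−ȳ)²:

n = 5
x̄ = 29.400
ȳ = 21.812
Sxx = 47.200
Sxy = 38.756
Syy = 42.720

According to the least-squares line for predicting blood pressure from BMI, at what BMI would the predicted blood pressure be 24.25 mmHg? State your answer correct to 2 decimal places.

32.37

b = Sxy/Sxx = 38.756/47.2 = 0.821102
a = ȳ − b·x̄ = 21.812 − 0.821102·29.4 = -2.328390
Set a + b·x = 24.25: x = (24.25 − (-2.328390)) / 0.821102 = 32.369182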